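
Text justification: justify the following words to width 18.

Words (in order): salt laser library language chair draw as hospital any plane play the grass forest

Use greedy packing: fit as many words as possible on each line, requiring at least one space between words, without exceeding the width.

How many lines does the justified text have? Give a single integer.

Answer: 5

Derivation:
Line 1: ['salt', 'laser', 'library'] (min_width=18, slack=0)
Line 2: ['language', 'chair'] (min_width=14, slack=4)
Line 3: ['draw', 'as', 'hospital'] (min_width=16, slack=2)
Line 4: ['any', 'plane', 'play', 'the'] (min_width=18, slack=0)
Line 5: ['grass', 'forest'] (min_width=12, slack=6)
Total lines: 5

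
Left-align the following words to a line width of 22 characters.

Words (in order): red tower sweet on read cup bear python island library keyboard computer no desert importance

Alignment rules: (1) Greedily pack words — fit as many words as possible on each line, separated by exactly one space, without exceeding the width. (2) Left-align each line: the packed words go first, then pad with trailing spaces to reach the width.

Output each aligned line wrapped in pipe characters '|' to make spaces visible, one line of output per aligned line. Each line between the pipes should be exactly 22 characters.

Answer: |red tower sweet on    |
|read cup bear python  |
|island library        |
|keyboard computer no  |
|desert importance     |

Derivation:
Line 1: ['red', 'tower', 'sweet', 'on'] (min_width=18, slack=4)
Line 2: ['read', 'cup', 'bear', 'python'] (min_width=20, slack=2)
Line 3: ['island', 'library'] (min_width=14, slack=8)
Line 4: ['keyboard', 'computer', 'no'] (min_width=20, slack=2)
Line 5: ['desert', 'importance'] (min_width=17, slack=5)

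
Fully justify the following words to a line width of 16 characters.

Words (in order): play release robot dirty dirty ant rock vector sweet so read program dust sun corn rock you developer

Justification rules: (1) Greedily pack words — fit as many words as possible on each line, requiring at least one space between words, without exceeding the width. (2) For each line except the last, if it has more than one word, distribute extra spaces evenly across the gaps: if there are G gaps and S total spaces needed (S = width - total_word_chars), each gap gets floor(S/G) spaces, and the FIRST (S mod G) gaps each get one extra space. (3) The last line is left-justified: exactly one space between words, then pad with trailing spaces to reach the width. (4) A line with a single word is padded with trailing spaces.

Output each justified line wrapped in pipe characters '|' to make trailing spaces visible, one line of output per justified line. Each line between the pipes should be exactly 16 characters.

Answer: |play     release|
|robot      dirty|
|dirty  ant  rock|
|vector  sweet so|
|read     program|
|dust   sun  corn|
|rock         you|
|developer       |

Derivation:
Line 1: ['play', 'release'] (min_width=12, slack=4)
Line 2: ['robot', 'dirty'] (min_width=11, slack=5)
Line 3: ['dirty', 'ant', 'rock'] (min_width=14, slack=2)
Line 4: ['vector', 'sweet', 'so'] (min_width=15, slack=1)
Line 5: ['read', 'program'] (min_width=12, slack=4)
Line 6: ['dust', 'sun', 'corn'] (min_width=13, slack=3)
Line 7: ['rock', 'you'] (min_width=8, slack=8)
Line 8: ['developer'] (min_width=9, slack=7)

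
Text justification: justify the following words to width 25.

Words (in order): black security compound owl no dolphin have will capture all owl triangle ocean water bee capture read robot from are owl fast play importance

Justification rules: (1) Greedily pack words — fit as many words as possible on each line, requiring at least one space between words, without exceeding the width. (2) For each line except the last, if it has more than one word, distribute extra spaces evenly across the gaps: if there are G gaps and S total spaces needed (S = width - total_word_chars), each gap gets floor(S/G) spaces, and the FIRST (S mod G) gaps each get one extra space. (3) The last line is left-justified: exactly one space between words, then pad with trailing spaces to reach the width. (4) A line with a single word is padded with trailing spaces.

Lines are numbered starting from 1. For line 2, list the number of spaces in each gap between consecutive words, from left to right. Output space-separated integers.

Answer: 2 1 1 1

Derivation:
Line 1: ['black', 'security', 'compound'] (min_width=23, slack=2)
Line 2: ['owl', 'no', 'dolphin', 'have', 'will'] (min_width=24, slack=1)
Line 3: ['capture', 'all', 'owl', 'triangle'] (min_width=24, slack=1)
Line 4: ['ocean', 'water', 'bee', 'capture'] (min_width=23, slack=2)
Line 5: ['read', 'robot', 'from', 'are', 'owl'] (min_width=23, slack=2)
Line 6: ['fast', 'play', 'importance'] (min_width=20, slack=5)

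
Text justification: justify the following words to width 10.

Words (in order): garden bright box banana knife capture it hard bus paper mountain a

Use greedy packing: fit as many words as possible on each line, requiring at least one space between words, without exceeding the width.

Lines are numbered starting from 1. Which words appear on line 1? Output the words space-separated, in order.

Line 1: ['garden'] (min_width=6, slack=4)
Line 2: ['bright', 'box'] (min_width=10, slack=0)
Line 3: ['banana'] (min_width=6, slack=4)
Line 4: ['knife'] (min_width=5, slack=5)
Line 5: ['capture', 'it'] (min_width=10, slack=0)
Line 6: ['hard', 'bus'] (min_width=8, slack=2)
Line 7: ['paper'] (min_width=5, slack=5)
Line 8: ['mountain', 'a'] (min_width=10, slack=0)

Answer: garden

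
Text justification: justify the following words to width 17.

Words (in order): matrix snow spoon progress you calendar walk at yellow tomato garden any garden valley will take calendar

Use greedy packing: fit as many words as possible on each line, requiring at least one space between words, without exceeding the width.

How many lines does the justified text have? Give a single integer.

Line 1: ['matrix', 'snow', 'spoon'] (min_width=17, slack=0)
Line 2: ['progress', 'you'] (min_width=12, slack=5)
Line 3: ['calendar', 'walk', 'at'] (min_width=16, slack=1)
Line 4: ['yellow', 'tomato'] (min_width=13, slack=4)
Line 5: ['garden', 'any', 'garden'] (min_width=17, slack=0)
Line 6: ['valley', 'will', 'take'] (min_width=16, slack=1)
Line 7: ['calendar'] (min_width=8, slack=9)
Total lines: 7

Answer: 7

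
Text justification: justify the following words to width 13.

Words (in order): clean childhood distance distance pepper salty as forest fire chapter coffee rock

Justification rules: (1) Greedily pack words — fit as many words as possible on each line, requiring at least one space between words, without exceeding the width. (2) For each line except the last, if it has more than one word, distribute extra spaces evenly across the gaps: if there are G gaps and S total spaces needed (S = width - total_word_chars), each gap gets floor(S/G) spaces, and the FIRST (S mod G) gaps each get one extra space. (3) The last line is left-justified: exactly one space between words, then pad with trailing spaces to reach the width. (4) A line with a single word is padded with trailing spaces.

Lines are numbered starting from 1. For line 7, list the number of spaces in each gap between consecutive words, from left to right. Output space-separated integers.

Answer: 2

Derivation:
Line 1: ['clean'] (min_width=5, slack=8)
Line 2: ['childhood'] (min_width=9, slack=4)
Line 3: ['distance'] (min_width=8, slack=5)
Line 4: ['distance'] (min_width=8, slack=5)
Line 5: ['pepper', 'salty'] (min_width=12, slack=1)
Line 6: ['as', 'forest'] (min_width=9, slack=4)
Line 7: ['fire', 'chapter'] (min_width=12, slack=1)
Line 8: ['coffee', 'rock'] (min_width=11, slack=2)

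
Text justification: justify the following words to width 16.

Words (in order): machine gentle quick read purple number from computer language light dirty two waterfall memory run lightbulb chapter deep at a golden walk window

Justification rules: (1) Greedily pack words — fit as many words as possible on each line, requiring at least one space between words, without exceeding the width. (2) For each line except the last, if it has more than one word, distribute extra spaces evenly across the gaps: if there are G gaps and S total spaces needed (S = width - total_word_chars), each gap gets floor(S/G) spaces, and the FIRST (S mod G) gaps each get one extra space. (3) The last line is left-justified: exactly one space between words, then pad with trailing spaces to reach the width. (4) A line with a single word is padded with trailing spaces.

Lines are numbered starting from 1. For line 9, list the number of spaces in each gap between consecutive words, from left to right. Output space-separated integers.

Answer: 2 1

Derivation:
Line 1: ['machine', 'gentle'] (min_width=14, slack=2)
Line 2: ['quick', 'read'] (min_width=10, slack=6)
Line 3: ['purple', 'number'] (min_width=13, slack=3)
Line 4: ['from', 'computer'] (min_width=13, slack=3)
Line 5: ['language', 'light'] (min_width=14, slack=2)
Line 6: ['dirty', 'two'] (min_width=9, slack=7)
Line 7: ['waterfall', 'memory'] (min_width=16, slack=0)
Line 8: ['run', 'lightbulb'] (min_width=13, slack=3)
Line 9: ['chapter', 'deep', 'at'] (min_width=15, slack=1)
Line 10: ['a', 'golden', 'walk'] (min_width=13, slack=3)
Line 11: ['window'] (min_width=6, slack=10)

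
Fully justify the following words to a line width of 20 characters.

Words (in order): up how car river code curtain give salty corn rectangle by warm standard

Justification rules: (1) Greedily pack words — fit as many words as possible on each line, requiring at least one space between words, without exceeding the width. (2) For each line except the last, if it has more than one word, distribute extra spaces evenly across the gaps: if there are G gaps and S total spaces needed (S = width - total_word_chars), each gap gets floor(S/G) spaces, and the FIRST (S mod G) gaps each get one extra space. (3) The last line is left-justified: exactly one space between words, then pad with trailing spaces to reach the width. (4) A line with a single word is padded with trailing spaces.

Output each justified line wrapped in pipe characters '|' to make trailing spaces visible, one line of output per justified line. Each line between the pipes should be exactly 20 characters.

Line 1: ['up', 'how', 'car', 'river'] (min_width=16, slack=4)
Line 2: ['code', 'curtain', 'give'] (min_width=17, slack=3)
Line 3: ['salty', 'corn', 'rectangle'] (min_width=20, slack=0)
Line 4: ['by', 'warm', 'standard'] (min_width=16, slack=4)

Answer: |up   how  car  river|
|code   curtain  give|
|salty corn rectangle|
|by warm standard    |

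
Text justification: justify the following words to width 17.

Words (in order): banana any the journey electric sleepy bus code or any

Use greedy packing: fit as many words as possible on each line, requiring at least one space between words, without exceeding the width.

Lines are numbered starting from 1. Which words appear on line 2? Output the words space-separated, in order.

Line 1: ['banana', 'any', 'the'] (min_width=14, slack=3)
Line 2: ['journey', 'electric'] (min_width=16, slack=1)
Line 3: ['sleepy', 'bus', 'code'] (min_width=15, slack=2)
Line 4: ['or', 'any'] (min_width=6, slack=11)

Answer: journey electric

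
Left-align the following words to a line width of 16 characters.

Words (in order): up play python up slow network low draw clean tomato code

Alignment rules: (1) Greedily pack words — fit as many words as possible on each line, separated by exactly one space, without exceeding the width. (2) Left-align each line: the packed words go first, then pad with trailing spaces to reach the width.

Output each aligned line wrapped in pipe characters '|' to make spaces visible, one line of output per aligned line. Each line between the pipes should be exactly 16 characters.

Line 1: ['up', 'play', 'python'] (min_width=14, slack=2)
Line 2: ['up', 'slow', 'network'] (min_width=15, slack=1)
Line 3: ['low', 'draw', 'clean'] (min_width=14, slack=2)
Line 4: ['tomato', 'code'] (min_width=11, slack=5)

Answer: |up play python  |
|up slow network |
|low draw clean  |
|tomato code     |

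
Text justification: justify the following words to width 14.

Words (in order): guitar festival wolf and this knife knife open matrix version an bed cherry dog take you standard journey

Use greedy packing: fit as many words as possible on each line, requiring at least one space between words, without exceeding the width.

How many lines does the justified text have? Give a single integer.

Line 1: ['guitar'] (min_width=6, slack=8)
Line 2: ['festival', 'wolf'] (min_width=13, slack=1)
Line 3: ['and', 'this', 'knife'] (min_width=14, slack=0)
Line 4: ['knife', 'open'] (min_width=10, slack=4)
Line 5: ['matrix', 'version'] (min_width=14, slack=0)
Line 6: ['an', 'bed', 'cherry'] (min_width=13, slack=1)
Line 7: ['dog', 'take', 'you'] (min_width=12, slack=2)
Line 8: ['standard'] (min_width=8, slack=6)
Line 9: ['journey'] (min_width=7, slack=7)
Total lines: 9

Answer: 9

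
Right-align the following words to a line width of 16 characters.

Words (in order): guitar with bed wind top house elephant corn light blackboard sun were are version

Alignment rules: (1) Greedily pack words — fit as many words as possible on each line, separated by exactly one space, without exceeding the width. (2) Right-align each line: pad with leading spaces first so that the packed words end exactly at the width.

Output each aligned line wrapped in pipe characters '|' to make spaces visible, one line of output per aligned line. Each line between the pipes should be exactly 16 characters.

Line 1: ['guitar', 'with', 'bed'] (min_width=15, slack=1)
Line 2: ['wind', 'top', 'house'] (min_width=14, slack=2)
Line 3: ['elephant', 'corn'] (min_width=13, slack=3)
Line 4: ['light', 'blackboard'] (min_width=16, slack=0)
Line 5: ['sun', 'were', 'are'] (min_width=12, slack=4)
Line 6: ['version'] (min_width=7, slack=9)

Answer: | guitar with bed|
|  wind top house|
|   elephant corn|
|light blackboard|
|    sun were are|
|         version|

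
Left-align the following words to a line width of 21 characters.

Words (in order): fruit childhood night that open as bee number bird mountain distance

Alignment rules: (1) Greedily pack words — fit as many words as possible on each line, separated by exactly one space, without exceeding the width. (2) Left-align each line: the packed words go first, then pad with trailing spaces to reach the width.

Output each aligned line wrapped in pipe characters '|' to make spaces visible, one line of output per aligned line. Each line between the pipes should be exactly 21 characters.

Line 1: ['fruit', 'childhood', 'night'] (min_width=21, slack=0)
Line 2: ['that', 'open', 'as', 'bee'] (min_width=16, slack=5)
Line 3: ['number', 'bird', 'mountain'] (min_width=20, slack=1)
Line 4: ['distance'] (min_width=8, slack=13)

Answer: |fruit childhood night|
|that open as bee     |
|number bird mountain |
|distance             |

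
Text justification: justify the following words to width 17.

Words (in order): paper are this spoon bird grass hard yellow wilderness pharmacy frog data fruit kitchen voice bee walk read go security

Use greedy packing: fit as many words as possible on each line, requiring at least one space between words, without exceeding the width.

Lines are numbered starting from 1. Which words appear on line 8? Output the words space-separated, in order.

Line 1: ['paper', 'are', 'this'] (min_width=14, slack=3)
Line 2: ['spoon', 'bird', 'grass'] (min_width=16, slack=1)
Line 3: ['hard', 'yellow'] (min_width=11, slack=6)
Line 4: ['wilderness'] (min_width=10, slack=7)
Line 5: ['pharmacy', 'frog'] (min_width=13, slack=4)
Line 6: ['data', 'fruit'] (min_width=10, slack=7)
Line 7: ['kitchen', 'voice', 'bee'] (min_width=17, slack=0)
Line 8: ['walk', 'read', 'go'] (min_width=12, slack=5)
Line 9: ['security'] (min_width=8, slack=9)

Answer: walk read go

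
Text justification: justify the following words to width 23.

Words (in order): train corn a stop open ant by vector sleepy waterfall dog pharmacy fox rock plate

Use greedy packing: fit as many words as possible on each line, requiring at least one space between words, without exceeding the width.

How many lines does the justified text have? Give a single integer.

Answer: 4

Derivation:
Line 1: ['train', 'corn', 'a', 'stop', 'open'] (min_width=22, slack=1)
Line 2: ['ant', 'by', 'vector', 'sleepy'] (min_width=20, slack=3)
Line 3: ['waterfall', 'dog', 'pharmacy'] (min_width=22, slack=1)
Line 4: ['fox', 'rock', 'plate'] (min_width=14, slack=9)
Total lines: 4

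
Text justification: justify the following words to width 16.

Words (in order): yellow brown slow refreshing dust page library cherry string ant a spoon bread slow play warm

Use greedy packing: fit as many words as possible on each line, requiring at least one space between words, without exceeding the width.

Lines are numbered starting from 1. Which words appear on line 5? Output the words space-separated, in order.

Answer: string ant a

Derivation:
Line 1: ['yellow', 'brown'] (min_width=12, slack=4)
Line 2: ['slow', 'refreshing'] (min_width=15, slack=1)
Line 3: ['dust', 'page'] (min_width=9, slack=7)
Line 4: ['library', 'cherry'] (min_width=14, slack=2)
Line 5: ['string', 'ant', 'a'] (min_width=12, slack=4)
Line 6: ['spoon', 'bread', 'slow'] (min_width=16, slack=0)
Line 7: ['play', 'warm'] (min_width=9, slack=7)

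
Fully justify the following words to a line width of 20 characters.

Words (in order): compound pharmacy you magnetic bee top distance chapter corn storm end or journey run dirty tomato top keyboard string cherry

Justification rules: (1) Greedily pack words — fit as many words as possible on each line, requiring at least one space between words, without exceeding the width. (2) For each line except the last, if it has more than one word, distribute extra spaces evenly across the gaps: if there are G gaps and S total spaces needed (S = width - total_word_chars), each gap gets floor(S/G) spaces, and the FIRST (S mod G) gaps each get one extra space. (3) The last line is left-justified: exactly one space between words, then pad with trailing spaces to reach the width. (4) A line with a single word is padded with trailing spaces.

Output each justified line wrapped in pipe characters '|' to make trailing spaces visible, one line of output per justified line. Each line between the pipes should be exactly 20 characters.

Line 1: ['compound', 'pharmacy'] (min_width=17, slack=3)
Line 2: ['you', 'magnetic', 'bee', 'top'] (min_width=20, slack=0)
Line 3: ['distance', 'chapter'] (min_width=16, slack=4)
Line 4: ['corn', 'storm', 'end', 'or'] (min_width=17, slack=3)
Line 5: ['journey', 'run', 'dirty'] (min_width=17, slack=3)
Line 6: ['tomato', 'top', 'keyboard'] (min_width=19, slack=1)
Line 7: ['string', 'cherry'] (min_width=13, slack=7)

Answer: |compound    pharmacy|
|you magnetic bee top|
|distance     chapter|
|corn  storm  end  or|
|journey   run  dirty|
|tomato  top keyboard|
|string cherry       |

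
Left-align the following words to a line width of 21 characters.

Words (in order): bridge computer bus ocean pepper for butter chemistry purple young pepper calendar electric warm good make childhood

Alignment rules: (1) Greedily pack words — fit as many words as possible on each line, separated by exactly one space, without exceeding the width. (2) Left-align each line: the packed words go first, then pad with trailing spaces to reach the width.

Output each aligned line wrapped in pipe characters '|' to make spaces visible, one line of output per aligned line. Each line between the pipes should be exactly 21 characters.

Answer: |bridge computer bus  |
|ocean pepper for     |
|butter chemistry     |
|purple young pepper  |
|calendar electric    |
|warm good make       |
|childhood            |

Derivation:
Line 1: ['bridge', 'computer', 'bus'] (min_width=19, slack=2)
Line 2: ['ocean', 'pepper', 'for'] (min_width=16, slack=5)
Line 3: ['butter', 'chemistry'] (min_width=16, slack=5)
Line 4: ['purple', 'young', 'pepper'] (min_width=19, slack=2)
Line 5: ['calendar', 'electric'] (min_width=17, slack=4)
Line 6: ['warm', 'good', 'make'] (min_width=14, slack=7)
Line 7: ['childhood'] (min_width=9, slack=12)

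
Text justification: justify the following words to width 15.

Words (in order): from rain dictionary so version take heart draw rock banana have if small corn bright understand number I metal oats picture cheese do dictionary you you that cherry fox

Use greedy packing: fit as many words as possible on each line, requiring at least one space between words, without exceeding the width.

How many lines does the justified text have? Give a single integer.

Line 1: ['from', 'rain'] (min_width=9, slack=6)
Line 2: ['dictionary', 'so'] (min_width=13, slack=2)
Line 3: ['version', 'take'] (min_width=12, slack=3)
Line 4: ['heart', 'draw', 'rock'] (min_width=15, slack=0)
Line 5: ['banana', 'have', 'if'] (min_width=14, slack=1)
Line 6: ['small', 'corn'] (min_width=10, slack=5)
Line 7: ['bright'] (min_width=6, slack=9)
Line 8: ['understand'] (min_width=10, slack=5)
Line 9: ['number', 'I', 'metal'] (min_width=14, slack=1)
Line 10: ['oats', 'picture'] (min_width=12, slack=3)
Line 11: ['cheese', 'do'] (min_width=9, slack=6)
Line 12: ['dictionary', 'you'] (min_width=14, slack=1)
Line 13: ['you', 'that', 'cherry'] (min_width=15, slack=0)
Line 14: ['fox'] (min_width=3, slack=12)
Total lines: 14

Answer: 14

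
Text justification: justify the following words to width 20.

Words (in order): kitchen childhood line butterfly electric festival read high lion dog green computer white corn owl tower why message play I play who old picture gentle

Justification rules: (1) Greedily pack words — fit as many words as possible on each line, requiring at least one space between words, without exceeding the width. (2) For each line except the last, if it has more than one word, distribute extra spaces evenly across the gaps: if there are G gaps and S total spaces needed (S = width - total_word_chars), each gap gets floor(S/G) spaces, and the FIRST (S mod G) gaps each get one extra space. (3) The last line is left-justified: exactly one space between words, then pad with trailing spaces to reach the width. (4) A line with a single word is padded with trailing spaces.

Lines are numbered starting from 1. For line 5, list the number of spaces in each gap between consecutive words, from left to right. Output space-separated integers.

Answer: 1 1

Derivation:
Line 1: ['kitchen', 'childhood'] (min_width=17, slack=3)
Line 2: ['line', 'butterfly'] (min_width=14, slack=6)
Line 3: ['electric', 'festival'] (min_width=17, slack=3)
Line 4: ['read', 'high', 'lion', 'dog'] (min_width=18, slack=2)
Line 5: ['green', 'computer', 'white'] (min_width=20, slack=0)
Line 6: ['corn', 'owl', 'tower', 'why'] (min_width=18, slack=2)
Line 7: ['message', 'play', 'I', 'play'] (min_width=19, slack=1)
Line 8: ['who', 'old', 'picture'] (min_width=15, slack=5)
Line 9: ['gentle'] (min_width=6, slack=14)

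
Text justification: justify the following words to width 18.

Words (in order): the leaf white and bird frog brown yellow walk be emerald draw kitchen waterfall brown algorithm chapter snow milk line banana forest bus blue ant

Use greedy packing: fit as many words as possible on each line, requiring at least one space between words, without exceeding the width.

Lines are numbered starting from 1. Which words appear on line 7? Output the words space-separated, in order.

Answer: chapter snow milk

Derivation:
Line 1: ['the', 'leaf', 'white', 'and'] (min_width=18, slack=0)
Line 2: ['bird', 'frog', 'brown'] (min_width=15, slack=3)
Line 3: ['yellow', 'walk', 'be'] (min_width=14, slack=4)
Line 4: ['emerald', 'draw'] (min_width=12, slack=6)
Line 5: ['kitchen', 'waterfall'] (min_width=17, slack=1)
Line 6: ['brown', 'algorithm'] (min_width=15, slack=3)
Line 7: ['chapter', 'snow', 'milk'] (min_width=17, slack=1)
Line 8: ['line', 'banana', 'forest'] (min_width=18, slack=0)
Line 9: ['bus', 'blue', 'ant'] (min_width=12, slack=6)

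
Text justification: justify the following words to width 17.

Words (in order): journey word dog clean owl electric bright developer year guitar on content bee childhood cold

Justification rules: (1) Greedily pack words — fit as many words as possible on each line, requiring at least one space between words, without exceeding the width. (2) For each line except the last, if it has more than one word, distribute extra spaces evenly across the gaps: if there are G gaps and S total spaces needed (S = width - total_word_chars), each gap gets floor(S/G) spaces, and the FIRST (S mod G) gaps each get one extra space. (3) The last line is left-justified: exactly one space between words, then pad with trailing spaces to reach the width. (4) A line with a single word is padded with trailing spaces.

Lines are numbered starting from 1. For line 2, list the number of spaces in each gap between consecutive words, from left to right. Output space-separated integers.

Line 1: ['journey', 'word', 'dog'] (min_width=16, slack=1)
Line 2: ['clean', 'owl'] (min_width=9, slack=8)
Line 3: ['electric', 'bright'] (min_width=15, slack=2)
Line 4: ['developer', 'year'] (min_width=14, slack=3)
Line 5: ['guitar', 'on', 'content'] (min_width=17, slack=0)
Line 6: ['bee', 'childhood'] (min_width=13, slack=4)
Line 7: ['cold'] (min_width=4, slack=13)

Answer: 9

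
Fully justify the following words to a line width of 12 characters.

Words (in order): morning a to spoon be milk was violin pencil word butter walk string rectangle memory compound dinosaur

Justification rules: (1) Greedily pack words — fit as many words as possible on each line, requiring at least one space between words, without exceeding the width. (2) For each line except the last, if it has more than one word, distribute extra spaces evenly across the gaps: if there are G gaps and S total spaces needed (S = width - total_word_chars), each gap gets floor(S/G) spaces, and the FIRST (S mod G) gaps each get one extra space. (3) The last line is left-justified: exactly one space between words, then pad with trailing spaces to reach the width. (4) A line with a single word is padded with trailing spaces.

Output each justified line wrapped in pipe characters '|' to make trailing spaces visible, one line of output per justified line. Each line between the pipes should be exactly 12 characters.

Answer: |morning a to|
|spoon     be|
|milk     was|
|violin      |
|pencil  word|
|butter  walk|
|string      |
|rectangle   |
|memory      |
|compound    |
|dinosaur    |

Derivation:
Line 1: ['morning', 'a', 'to'] (min_width=12, slack=0)
Line 2: ['spoon', 'be'] (min_width=8, slack=4)
Line 3: ['milk', 'was'] (min_width=8, slack=4)
Line 4: ['violin'] (min_width=6, slack=6)
Line 5: ['pencil', 'word'] (min_width=11, slack=1)
Line 6: ['butter', 'walk'] (min_width=11, slack=1)
Line 7: ['string'] (min_width=6, slack=6)
Line 8: ['rectangle'] (min_width=9, slack=3)
Line 9: ['memory'] (min_width=6, slack=6)
Line 10: ['compound'] (min_width=8, slack=4)
Line 11: ['dinosaur'] (min_width=8, slack=4)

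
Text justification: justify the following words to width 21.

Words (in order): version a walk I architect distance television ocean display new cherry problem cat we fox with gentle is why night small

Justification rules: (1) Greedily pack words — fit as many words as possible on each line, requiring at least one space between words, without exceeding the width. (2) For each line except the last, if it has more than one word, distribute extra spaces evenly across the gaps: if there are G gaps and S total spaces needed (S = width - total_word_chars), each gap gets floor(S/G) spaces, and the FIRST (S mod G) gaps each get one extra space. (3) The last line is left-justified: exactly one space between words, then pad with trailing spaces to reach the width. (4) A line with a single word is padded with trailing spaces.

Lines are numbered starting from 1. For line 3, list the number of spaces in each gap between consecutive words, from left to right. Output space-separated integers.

Answer: 6

Derivation:
Line 1: ['version', 'a', 'walk', 'I'] (min_width=16, slack=5)
Line 2: ['architect', 'distance'] (min_width=18, slack=3)
Line 3: ['television', 'ocean'] (min_width=16, slack=5)
Line 4: ['display', 'new', 'cherry'] (min_width=18, slack=3)
Line 5: ['problem', 'cat', 'we', 'fox'] (min_width=18, slack=3)
Line 6: ['with', 'gentle', 'is', 'why'] (min_width=18, slack=3)
Line 7: ['night', 'small'] (min_width=11, slack=10)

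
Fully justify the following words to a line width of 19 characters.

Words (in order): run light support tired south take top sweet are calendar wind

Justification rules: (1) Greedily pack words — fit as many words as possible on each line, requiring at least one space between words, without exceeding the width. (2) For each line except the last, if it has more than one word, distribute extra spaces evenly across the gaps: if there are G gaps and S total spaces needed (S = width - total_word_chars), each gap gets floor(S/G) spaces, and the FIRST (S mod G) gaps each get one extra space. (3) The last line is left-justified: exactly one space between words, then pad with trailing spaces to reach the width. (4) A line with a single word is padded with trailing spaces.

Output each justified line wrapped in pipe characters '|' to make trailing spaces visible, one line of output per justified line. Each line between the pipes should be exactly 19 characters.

Answer: |run  light  support|
|tired   south  take|
|top    sweet    are|
|calendar wind      |

Derivation:
Line 1: ['run', 'light', 'support'] (min_width=17, slack=2)
Line 2: ['tired', 'south', 'take'] (min_width=16, slack=3)
Line 3: ['top', 'sweet', 'are'] (min_width=13, slack=6)
Line 4: ['calendar', 'wind'] (min_width=13, slack=6)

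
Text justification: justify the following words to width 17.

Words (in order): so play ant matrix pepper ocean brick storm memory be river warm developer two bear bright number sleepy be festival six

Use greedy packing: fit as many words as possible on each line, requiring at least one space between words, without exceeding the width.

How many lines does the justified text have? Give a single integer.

Line 1: ['so', 'play', 'ant'] (min_width=11, slack=6)
Line 2: ['matrix', 'pepper'] (min_width=13, slack=4)
Line 3: ['ocean', 'brick', 'storm'] (min_width=17, slack=0)
Line 4: ['memory', 'be', 'river'] (min_width=15, slack=2)
Line 5: ['warm', 'developer'] (min_width=14, slack=3)
Line 6: ['two', 'bear', 'bright'] (min_width=15, slack=2)
Line 7: ['number', 'sleepy', 'be'] (min_width=16, slack=1)
Line 8: ['festival', 'six'] (min_width=12, slack=5)
Total lines: 8

Answer: 8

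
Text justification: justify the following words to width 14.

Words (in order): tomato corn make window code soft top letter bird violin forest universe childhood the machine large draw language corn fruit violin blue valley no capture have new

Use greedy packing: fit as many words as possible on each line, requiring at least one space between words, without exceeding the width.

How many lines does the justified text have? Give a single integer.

Line 1: ['tomato', 'corn'] (min_width=11, slack=3)
Line 2: ['make', 'window'] (min_width=11, slack=3)
Line 3: ['code', 'soft', 'top'] (min_width=13, slack=1)
Line 4: ['letter', 'bird'] (min_width=11, slack=3)
Line 5: ['violin', 'forest'] (min_width=13, slack=1)
Line 6: ['universe'] (min_width=8, slack=6)
Line 7: ['childhood', 'the'] (min_width=13, slack=1)
Line 8: ['machine', 'large'] (min_width=13, slack=1)
Line 9: ['draw', 'language'] (min_width=13, slack=1)
Line 10: ['corn', 'fruit'] (min_width=10, slack=4)
Line 11: ['violin', 'blue'] (min_width=11, slack=3)
Line 12: ['valley', 'no'] (min_width=9, slack=5)
Line 13: ['capture', 'have'] (min_width=12, slack=2)
Line 14: ['new'] (min_width=3, slack=11)
Total lines: 14

Answer: 14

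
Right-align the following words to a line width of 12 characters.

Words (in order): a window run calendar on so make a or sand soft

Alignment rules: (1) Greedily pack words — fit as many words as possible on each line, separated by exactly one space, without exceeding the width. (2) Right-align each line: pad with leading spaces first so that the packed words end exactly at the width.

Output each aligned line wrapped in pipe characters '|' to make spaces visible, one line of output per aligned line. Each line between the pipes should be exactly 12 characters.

Answer: |a window run|
| calendar on|
|so make a or|
|   sand soft|

Derivation:
Line 1: ['a', 'window', 'run'] (min_width=12, slack=0)
Line 2: ['calendar', 'on'] (min_width=11, slack=1)
Line 3: ['so', 'make', 'a', 'or'] (min_width=12, slack=0)
Line 4: ['sand', 'soft'] (min_width=9, slack=3)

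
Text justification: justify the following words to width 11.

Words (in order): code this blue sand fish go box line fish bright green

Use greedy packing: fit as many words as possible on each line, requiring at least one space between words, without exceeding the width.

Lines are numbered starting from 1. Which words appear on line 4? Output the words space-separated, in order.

Line 1: ['code', 'this'] (min_width=9, slack=2)
Line 2: ['blue', 'sand'] (min_width=9, slack=2)
Line 3: ['fish', 'go', 'box'] (min_width=11, slack=0)
Line 4: ['line', 'fish'] (min_width=9, slack=2)
Line 5: ['bright'] (min_width=6, slack=5)
Line 6: ['green'] (min_width=5, slack=6)

Answer: line fish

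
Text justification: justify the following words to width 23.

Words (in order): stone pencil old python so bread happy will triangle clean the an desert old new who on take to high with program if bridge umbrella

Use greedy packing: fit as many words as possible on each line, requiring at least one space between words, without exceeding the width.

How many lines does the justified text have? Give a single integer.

Line 1: ['stone', 'pencil', 'old', 'python'] (min_width=23, slack=0)
Line 2: ['so', 'bread', 'happy', 'will'] (min_width=19, slack=4)
Line 3: ['triangle', 'clean', 'the', 'an'] (min_width=21, slack=2)
Line 4: ['desert', 'old', 'new', 'who', 'on'] (min_width=21, slack=2)
Line 5: ['take', 'to', 'high', 'with'] (min_width=17, slack=6)
Line 6: ['program', 'if', 'bridge'] (min_width=17, slack=6)
Line 7: ['umbrella'] (min_width=8, slack=15)
Total lines: 7

Answer: 7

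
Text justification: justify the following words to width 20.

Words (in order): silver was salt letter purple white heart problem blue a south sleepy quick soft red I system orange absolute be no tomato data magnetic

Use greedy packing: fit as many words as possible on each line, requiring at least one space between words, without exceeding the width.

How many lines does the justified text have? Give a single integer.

Answer: 8

Derivation:
Line 1: ['silver', 'was', 'salt'] (min_width=15, slack=5)
Line 2: ['letter', 'purple', 'white'] (min_width=19, slack=1)
Line 3: ['heart', 'problem', 'blue', 'a'] (min_width=20, slack=0)
Line 4: ['south', 'sleepy', 'quick'] (min_width=18, slack=2)
Line 5: ['soft', 'red', 'I', 'system'] (min_width=17, slack=3)
Line 6: ['orange', 'absolute', 'be'] (min_width=18, slack=2)
Line 7: ['no', 'tomato', 'data'] (min_width=14, slack=6)
Line 8: ['magnetic'] (min_width=8, slack=12)
Total lines: 8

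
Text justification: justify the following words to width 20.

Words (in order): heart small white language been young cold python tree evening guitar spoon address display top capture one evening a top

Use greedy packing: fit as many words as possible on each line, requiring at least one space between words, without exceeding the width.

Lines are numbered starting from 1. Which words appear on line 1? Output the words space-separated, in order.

Answer: heart small white

Derivation:
Line 1: ['heart', 'small', 'white'] (min_width=17, slack=3)
Line 2: ['language', 'been', 'young'] (min_width=19, slack=1)
Line 3: ['cold', 'python', 'tree'] (min_width=16, slack=4)
Line 4: ['evening', 'guitar', 'spoon'] (min_width=20, slack=0)
Line 5: ['address', 'display', 'top'] (min_width=19, slack=1)
Line 6: ['capture', 'one', 'evening'] (min_width=19, slack=1)
Line 7: ['a', 'top'] (min_width=5, slack=15)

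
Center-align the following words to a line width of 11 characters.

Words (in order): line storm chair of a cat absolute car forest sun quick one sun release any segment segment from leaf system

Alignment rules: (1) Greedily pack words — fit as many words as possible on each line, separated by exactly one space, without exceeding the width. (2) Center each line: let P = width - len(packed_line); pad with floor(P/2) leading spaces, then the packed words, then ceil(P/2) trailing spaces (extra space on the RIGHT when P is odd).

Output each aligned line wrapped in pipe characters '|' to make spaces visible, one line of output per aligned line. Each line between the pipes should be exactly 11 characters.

Line 1: ['line', 'storm'] (min_width=10, slack=1)
Line 2: ['chair', 'of', 'a'] (min_width=10, slack=1)
Line 3: ['cat'] (min_width=3, slack=8)
Line 4: ['absolute'] (min_width=8, slack=3)
Line 5: ['car', 'forest'] (min_width=10, slack=1)
Line 6: ['sun', 'quick'] (min_width=9, slack=2)
Line 7: ['one', 'sun'] (min_width=7, slack=4)
Line 8: ['release', 'any'] (min_width=11, slack=0)
Line 9: ['segment'] (min_width=7, slack=4)
Line 10: ['segment'] (min_width=7, slack=4)
Line 11: ['from', 'leaf'] (min_width=9, slack=2)
Line 12: ['system'] (min_width=6, slack=5)

Answer: |line storm |
|chair of a |
|    cat    |
| absolute  |
|car forest |
| sun quick |
|  one sun  |
|release any|
|  segment  |
|  segment  |
| from leaf |
|  system   |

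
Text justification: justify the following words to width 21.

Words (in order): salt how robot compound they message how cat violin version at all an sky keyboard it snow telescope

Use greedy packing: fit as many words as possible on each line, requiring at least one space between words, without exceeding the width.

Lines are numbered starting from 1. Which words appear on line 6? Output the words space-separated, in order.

Answer: telescope

Derivation:
Line 1: ['salt', 'how', 'robot'] (min_width=14, slack=7)
Line 2: ['compound', 'they', 'message'] (min_width=21, slack=0)
Line 3: ['how', 'cat', 'violin'] (min_width=14, slack=7)
Line 4: ['version', 'at', 'all', 'an', 'sky'] (min_width=21, slack=0)
Line 5: ['keyboard', 'it', 'snow'] (min_width=16, slack=5)
Line 6: ['telescope'] (min_width=9, slack=12)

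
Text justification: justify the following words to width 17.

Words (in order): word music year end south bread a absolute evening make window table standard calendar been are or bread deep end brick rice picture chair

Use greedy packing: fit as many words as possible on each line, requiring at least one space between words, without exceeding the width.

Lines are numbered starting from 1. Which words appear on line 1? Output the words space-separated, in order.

Line 1: ['word', 'music', 'year'] (min_width=15, slack=2)
Line 2: ['end', 'south', 'bread', 'a'] (min_width=17, slack=0)
Line 3: ['absolute', 'evening'] (min_width=16, slack=1)
Line 4: ['make', 'window', 'table'] (min_width=17, slack=0)
Line 5: ['standard', 'calendar'] (min_width=17, slack=0)
Line 6: ['been', 'are', 'or', 'bread'] (min_width=17, slack=0)
Line 7: ['deep', 'end', 'brick'] (min_width=14, slack=3)
Line 8: ['rice', 'picture'] (min_width=12, slack=5)
Line 9: ['chair'] (min_width=5, slack=12)

Answer: word music year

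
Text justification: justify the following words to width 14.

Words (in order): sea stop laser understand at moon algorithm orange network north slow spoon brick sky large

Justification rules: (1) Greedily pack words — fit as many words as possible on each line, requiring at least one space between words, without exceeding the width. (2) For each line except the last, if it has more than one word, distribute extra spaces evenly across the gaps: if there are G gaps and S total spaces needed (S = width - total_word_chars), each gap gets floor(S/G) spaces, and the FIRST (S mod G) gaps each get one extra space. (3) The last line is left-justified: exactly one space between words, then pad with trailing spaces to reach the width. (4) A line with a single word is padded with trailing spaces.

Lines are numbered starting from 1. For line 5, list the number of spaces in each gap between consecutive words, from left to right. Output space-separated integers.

Answer: 5

Derivation:
Line 1: ['sea', 'stop', 'laser'] (min_width=14, slack=0)
Line 2: ['understand', 'at'] (min_width=13, slack=1)
Line 3: ['moon', 'algorithm'] (min_width=14, slack=0)
Line 4: ['orange', 'network'] (min_width=14, slack=0)
Line 5: ['north', 'slow'] (min_width=10, slack=4)
Line 6: ['spoon', 'brick'] (min_width=11, slack=3)
Line 7: ['sky', 'large'] (min_width=9, slack=5)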